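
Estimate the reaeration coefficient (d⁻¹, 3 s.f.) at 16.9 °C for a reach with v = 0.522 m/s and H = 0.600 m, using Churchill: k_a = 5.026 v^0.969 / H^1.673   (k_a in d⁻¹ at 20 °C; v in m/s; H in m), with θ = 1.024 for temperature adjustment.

k_a(20) = 5.026 × 0.522^0.969 / 0.600^1.673 = 5.026 × 0.5326 / 0.4254 = 6.292 d⁻¹.
k_a(16.9) = 6.292 × 1.024^(16.9−20) = 6.292 × 0.9291 = 5.846 d⁻¹.

k_a ≈ 5.85 d⁻¹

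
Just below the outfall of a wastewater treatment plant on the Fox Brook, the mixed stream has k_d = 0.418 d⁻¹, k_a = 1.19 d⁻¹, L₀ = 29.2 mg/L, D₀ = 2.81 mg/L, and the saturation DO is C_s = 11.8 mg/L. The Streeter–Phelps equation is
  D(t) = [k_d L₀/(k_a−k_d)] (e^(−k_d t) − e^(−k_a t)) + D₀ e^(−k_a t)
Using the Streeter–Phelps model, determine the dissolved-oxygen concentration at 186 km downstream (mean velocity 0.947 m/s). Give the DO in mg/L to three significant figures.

DO ≈ 6.56 mg/L

Travel time t = x/v = 186 km / (0.947 m/s) = 186000 m / 0.947 m/s = 196400 s = 2.273 d.
k_d L₀/(k_a−k_d) = 0.418×29.2/(1.19−0.418) = 12.21/0.7720 = 15.81 mg/L.
e^(−k_d t) = e^(−0.418×2.273) = 0.3867; e^(−k_a t) = e^(−1.19×2.273) = 0.06686.
D = 15.81 × (0.3867 − 0.06686) + 2.81 × 0.06686 = 5.056 + 0.1879 = 5.244 mg/L.
DO = C_s − D = 11.8 − 5.244 = 6.556 mg/L.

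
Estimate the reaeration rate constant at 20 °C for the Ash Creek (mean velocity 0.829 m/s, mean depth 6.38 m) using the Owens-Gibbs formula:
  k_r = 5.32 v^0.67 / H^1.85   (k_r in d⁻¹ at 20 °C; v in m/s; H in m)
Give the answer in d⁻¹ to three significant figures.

k_r ≈ 0.152 d⁻¹

k_r = 5.32 × 0.829^0.67 / 6.38^1.85 = 5.32 × 0.8819 / 30.83 = 0.1522 d⁻¹.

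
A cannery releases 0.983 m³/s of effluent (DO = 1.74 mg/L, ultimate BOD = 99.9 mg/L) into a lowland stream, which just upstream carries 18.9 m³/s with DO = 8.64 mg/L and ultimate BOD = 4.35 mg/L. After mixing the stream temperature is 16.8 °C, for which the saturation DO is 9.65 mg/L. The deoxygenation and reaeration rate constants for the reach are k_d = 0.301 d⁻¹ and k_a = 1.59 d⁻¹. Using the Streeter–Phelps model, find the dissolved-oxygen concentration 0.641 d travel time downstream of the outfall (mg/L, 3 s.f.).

Mixed DO = (18.9×8.64 + 0.983×1.74)/(18.9+0.983) = 165.0/19.88 = 8.299 mg/L.
Mixed L₀ = (18.9×4.35 + 0.983×99.9)/(19.88) = 180.4/19.88 = 9.074 mg/L.
Initial deficit D₀ = C_s − DO₀ = 9.65 − 8.299 = 1.351 mg/L.
D(0.641) = [0.301×9.074/(1.59−0.301)](e^(−0.301×0.641) − e^(−1.59×0.641)) + 1.351 e^(−1.59×0.641)
= 2.119 × (0.8245 − 0.3609) + 1.351 × 0.3609 = 1.470 mg/L.
DO = 9.65 − 1.470 = 8.180 mg/L.

DO ≈ 8.18 mg/L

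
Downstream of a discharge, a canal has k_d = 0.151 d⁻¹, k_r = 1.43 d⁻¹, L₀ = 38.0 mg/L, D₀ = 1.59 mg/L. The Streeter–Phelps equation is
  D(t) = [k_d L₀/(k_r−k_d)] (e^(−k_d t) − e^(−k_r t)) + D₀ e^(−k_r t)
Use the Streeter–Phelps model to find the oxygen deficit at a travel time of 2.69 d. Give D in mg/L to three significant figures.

D ≈ 2.93 mg/L

k_d L₀/(k_r−k_d) = 0.151×38.0/(1.43−0.151) = 5.738/1.279 = 4.486 mg/L.
e^(−k_d t) = e^(−0.151×2.690) = 0.6662; e^(−k_r t) = e^(−1.43×2.690) = 0.02135.
D = 4.486 × (0.6662 − 0.02135) + 1.59 × 0.02135 = 2.893 + 0.03395 = 2.927 mg/L.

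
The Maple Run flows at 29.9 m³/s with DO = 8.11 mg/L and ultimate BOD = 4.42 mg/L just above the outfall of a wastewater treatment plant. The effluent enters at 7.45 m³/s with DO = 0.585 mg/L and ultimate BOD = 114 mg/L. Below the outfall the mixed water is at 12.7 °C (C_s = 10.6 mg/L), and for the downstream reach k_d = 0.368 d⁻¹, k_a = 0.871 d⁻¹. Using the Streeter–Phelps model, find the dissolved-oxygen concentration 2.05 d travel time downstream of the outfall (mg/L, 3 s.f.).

Mixed DO = (29.9×8.11 + 7.45×0.585)/(29.9+7.45) = 246.8/37.35 = 6.609 mg/L.
Mixed L₀ = (29.9×4.42 + 7.45×114)/(37.35) = 981.5/37.35 = 26.28 mg/L.
Initial deficit D₀ = C_s − DO₀ = 10.6 − 6.609 = 3.991 mg/L.
D(2.05) = [0.368×26.28/(0.871−0.368)](e^(−0.368×2.05) − e^(−0.871×2.05)) + 3.991 e^(−0.871×2.05)
= 19.22 × (0.4703 − 0.1677) + 3.991 × 0.1677 = 6.486 mg/L.
DO = 10.6 − 6.486 = 4.114 mg/L.

DO ≈ 4.11 mg/L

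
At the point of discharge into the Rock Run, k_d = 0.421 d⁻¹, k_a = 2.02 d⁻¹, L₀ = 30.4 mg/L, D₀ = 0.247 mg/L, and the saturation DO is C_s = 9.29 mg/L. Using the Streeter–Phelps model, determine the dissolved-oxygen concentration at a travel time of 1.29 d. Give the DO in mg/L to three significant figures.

k_d L₀/(k_a−k_d) = 0.421×30.4/(2.02−0.421) = 12.80/1.599 = 8.004 mg/L.
e^(−k_d t) = e^(−0.421×1.290) = 0.5810; e^(−k_a t) = e^(−2.02×1.290) = 0.07384.
D = 8.004 × (0.5810 − 0.07384) + 0.247 × 0.07384 = 4.059 + 0.01824 = 4.077 mg/L.
DO = C_s − D = 9.29 − 4.077 = 5.213 mg/L.

DO ≈ 5.21 mg/L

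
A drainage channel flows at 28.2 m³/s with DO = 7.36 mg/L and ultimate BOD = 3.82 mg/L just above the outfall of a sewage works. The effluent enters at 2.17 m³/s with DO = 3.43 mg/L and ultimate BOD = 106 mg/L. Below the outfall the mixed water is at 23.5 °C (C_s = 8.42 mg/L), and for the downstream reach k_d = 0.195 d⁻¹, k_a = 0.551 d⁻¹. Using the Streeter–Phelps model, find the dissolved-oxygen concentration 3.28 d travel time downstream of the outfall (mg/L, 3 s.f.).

Mixed DO = (28.2×7.36 + 2.17×3.43)/(28.2+2.17) = 215.0/30.37 = 7.079 mg/L.
Mixed L₀ = (28.2×3.82 + 2.17×106)/(30.37) = 337.7/30.37 = 11.12 mg/L.
Initial deficit D₀ = C_s − DO₀ = 8.42 − 7.079 = 1.341 mg/L.
D(3.28) = [0.195×11.12/(0.551−0.195)](e^(−0.195×3.28) − e^(−0.551×3.28)) + 1.341 e^(−0.551×3.28)
= 6.092 × (0.5275 − 0.1641) + 1.341 × 0.1641 = 2.434 mg/L.
DO = 8.42 − 2.434 = 5.986 mg/L.

DO ≈ 5.99 mg/L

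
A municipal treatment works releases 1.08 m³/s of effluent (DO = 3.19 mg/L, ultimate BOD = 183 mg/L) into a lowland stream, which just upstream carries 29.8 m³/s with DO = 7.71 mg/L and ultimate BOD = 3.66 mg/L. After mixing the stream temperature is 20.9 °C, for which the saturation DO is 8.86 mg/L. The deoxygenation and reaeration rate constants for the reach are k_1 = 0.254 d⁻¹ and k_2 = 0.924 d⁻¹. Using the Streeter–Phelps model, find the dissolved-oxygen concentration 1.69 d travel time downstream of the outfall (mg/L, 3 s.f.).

DO ≈ 6.92 mg/L

Mixed DO = (29.8×7.71 + 1.08×3.19)/(29.8+1.08) = 233.2/30.88 = 7.552 mg/L.
Mixed L₀ = (29.8×3.66 + 1.08×183)/(30.88) = 306.7/30.88 = 9.932 mg/L.
Initial deficit D₀ = C_s − DO₀ = 8.86 − 7.552 = 1.308 mg/L.
D(1.69) = [0.254×9.932/(0.924−0.254)](e^(−0.254×1.69) − e^(−0.924×1.69)) + 1.308 e^(−0.924×1.69)
= 3.765 × (0.6510 − 0.2098) + 1.308 × 0.2098 = 1.936 mg/L.
DO = 8.86 − 1.936 = 6.924 mg/L.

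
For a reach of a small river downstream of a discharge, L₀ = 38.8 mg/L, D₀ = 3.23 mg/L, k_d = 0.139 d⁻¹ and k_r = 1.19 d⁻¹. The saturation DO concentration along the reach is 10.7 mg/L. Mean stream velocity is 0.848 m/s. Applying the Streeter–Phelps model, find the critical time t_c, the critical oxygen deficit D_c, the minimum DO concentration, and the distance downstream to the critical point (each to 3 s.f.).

With k_r/k_d = 8.561 and 1 − D₀(k_r−k_d)/(k_d L₀) = 0.3706,
t_c = ln(8.561 × 0.3706) / (1.19 − 0.139) = ln(3.172) / 1.051 = 1.154/1.051 = 1.098 d.
L(t_c) = L₀ e^(−k_d t_c) = 38.8 × 0.8584 = 33.31 mg/L, and at the critical point k_r D_c = k_d L, so D_c = (0.139/1.19) × 33.31 = 3.890 mg/L.
Minimum DO = C_s − D_c = 10.7 − 3.890 = 6.810 mg/L.
x_c = v t_c = 0.848 m/s × 1.098 d × 86400 s/d = 80480 m ≈ 80.5 km.

t_c ≈ 1.10 d; D_c ≈ 3.89 mg/L; min DO ≈ 6.81 mg/L; x_c ≈ 80.5 km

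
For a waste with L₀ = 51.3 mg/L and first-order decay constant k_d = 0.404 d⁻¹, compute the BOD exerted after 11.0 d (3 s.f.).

y_t = L₀(1 − e^(−k_d t)) = 51.3 × (1 − e^(−0.404×11.0))
= 51.3 × (1 − 0.01175) = 51.3 × 0.9883 = 50.70 mg/L.

y ≈ 50.7 mg/L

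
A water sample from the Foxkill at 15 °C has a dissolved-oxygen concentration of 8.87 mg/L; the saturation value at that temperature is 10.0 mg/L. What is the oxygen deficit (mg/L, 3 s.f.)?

D = C_s − C = 10.0 − 8.87 = 1.13 mg/L.

D ≈ 1.13 mg/L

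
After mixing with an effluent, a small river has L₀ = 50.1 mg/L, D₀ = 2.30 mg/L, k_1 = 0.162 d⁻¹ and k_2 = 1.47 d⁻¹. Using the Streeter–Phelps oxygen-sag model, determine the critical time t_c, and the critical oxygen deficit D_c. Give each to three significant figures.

At the critical point dD/dt = 0, so k_1 L₀ e^(−k_1 t) = k_2 D. Substituting D(t) from the Streeter–Phelps equation and solving for t gives
t_c = ln[(k_2/k_1)(1 − D₀(k_2−k_1)/(k_1 L₀))] / (k_2−k_1).
Here k_2−k_1 = 1.308 d⁻¹ and 1 − D₀(k_2−k_1)/(k_1 L₀) = 1 − 2.30×1.308/(0.162×50.1) = 0.6293, so
t_c = ln(9.074 × 0.6293) / 1.308 = 1.742 / 1.308 = 1.332 d.
D_c = (k_1/k_2) L₀ e^(−k_1 t_c) = (0.162/1.47) × 50.1 × e^(−0.162×1.332) = 0.1102 × 50.1 × 0.8059 = 4.450 mg/L.

t_c ≈ 1.33 d; D_c ≈ 4.45 mg/L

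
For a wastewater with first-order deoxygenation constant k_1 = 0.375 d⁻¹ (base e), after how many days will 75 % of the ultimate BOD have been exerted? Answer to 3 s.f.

y/L₀ = 1 − e^(−k_1 t) = 0.75 ⇒ e^(−k_1 t) = 0.250
t = −ln(0.250) / 0.375 = 1.386 / 0.375 = 3.697 d.

t ≈ 3.70 d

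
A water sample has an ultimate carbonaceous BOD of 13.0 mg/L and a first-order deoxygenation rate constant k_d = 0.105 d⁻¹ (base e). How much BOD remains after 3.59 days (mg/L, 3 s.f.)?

L ≈ 8.92 mg/L

L_t = L₀ e^(−k_d t) = 13.0 × e^(−0.105×3.59) = 13.0 × 0.6860 = 8.917 mg/L.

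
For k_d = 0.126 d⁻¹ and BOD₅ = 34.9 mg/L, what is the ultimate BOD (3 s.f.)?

BOD₅ = L₀(1 − e^(−5k_d)) ⇒ L₀ = BOD₅ / (1 − e^(−5×0.126))
= 34.9 / (1 − 0.5326) = 34.9 / 0.4674 = 74.67 mg/L.

L₀ ≈ 74.7 mg/L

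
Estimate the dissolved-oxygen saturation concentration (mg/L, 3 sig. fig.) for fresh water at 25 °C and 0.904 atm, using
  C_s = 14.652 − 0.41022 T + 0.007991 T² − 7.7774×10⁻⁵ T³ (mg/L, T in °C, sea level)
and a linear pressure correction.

At sea level: C_s = 14.652 − 0.41022×25 + 0.007991×25² − 7.7774×10⁻⁵×25³ = 8.176 mg/L.
Pressure correction: C_s' = 8.176 × 0.904 = 7.391 mg/L.

C_s ≈ 7.39 mg/L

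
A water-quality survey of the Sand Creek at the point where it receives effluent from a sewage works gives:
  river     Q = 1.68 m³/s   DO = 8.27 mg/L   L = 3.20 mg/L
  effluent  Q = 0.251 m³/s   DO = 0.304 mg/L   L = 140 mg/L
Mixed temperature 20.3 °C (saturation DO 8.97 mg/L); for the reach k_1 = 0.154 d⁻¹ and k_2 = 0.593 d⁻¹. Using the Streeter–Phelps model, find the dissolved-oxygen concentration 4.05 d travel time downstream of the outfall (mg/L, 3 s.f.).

Mixed DO = (1.68×8.27 + 0.251×0.304)/(1.68+0.251) = 13.97/1.931 = 7.235 mg/L.
Mixed L₀ = (1.68×3.20 + 0.251×140)/(1.931) = 40.52/1.931 = 20.98 mg/L.
Initial deficit D₀ = C_s − DO₀ = 8.97 − 7.235 = 1.735 mg/L.
D(4.05) = [0.154×20.98/(0.593−0.154)](e^(−0.154×4.05) − e^(−0.593×4.05)) + 1.735 e^(−0.593×4.05)
= 7.360 × (0.5360 − 0.09057) + 1.735 × 0.09057 = 3.435 mg/L.
DO = 8.97 − 3.435 = 5.535 mg/L.

DO ≈ 5.53 mg/L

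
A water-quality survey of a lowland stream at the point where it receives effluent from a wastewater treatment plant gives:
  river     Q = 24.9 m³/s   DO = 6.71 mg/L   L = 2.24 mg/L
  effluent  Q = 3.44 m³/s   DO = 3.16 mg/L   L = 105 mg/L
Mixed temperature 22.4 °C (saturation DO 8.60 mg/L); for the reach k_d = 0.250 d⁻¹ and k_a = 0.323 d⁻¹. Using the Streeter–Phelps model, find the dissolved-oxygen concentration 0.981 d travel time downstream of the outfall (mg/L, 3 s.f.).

DO ≈ 4.18 mg/L

Mixed DO = (24.9×6.71 + 3.44×3.16)/(24.9+3.44) = 177.9/28.34 = 6.279 mg/L.
Mixed L₀ = (24.9×2.24 + 3.44×105)/(28.34) = 417.0/28.34 = 14.71 mg/L.
Initial deficit D₀ = C_s − DO₀ = 8.60 − 6.279 = 2.321 mg/L.
D(0.981) = [0.250×14.71/(0.323−0.250)](e^(−0.250×0.981) − e^(−0.323×0.981)) + 2.321 e^(−0.323×0.981)
= 50.39 × (0.7825 − 0.7284) + 2.321 × 0.7284 = 4.416 mg/L.
DO = 8.60 − 4.416 = 4.184 mg/L.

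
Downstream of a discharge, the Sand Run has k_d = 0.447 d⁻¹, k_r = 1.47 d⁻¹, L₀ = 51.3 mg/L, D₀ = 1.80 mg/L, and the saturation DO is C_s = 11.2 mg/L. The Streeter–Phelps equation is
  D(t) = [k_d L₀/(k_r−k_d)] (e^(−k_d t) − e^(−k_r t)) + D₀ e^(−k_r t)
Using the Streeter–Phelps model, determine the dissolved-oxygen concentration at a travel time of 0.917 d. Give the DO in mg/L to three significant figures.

DO ≈ 1.68 mg/L

k_d L₀/(k_r−k_d) = 0.447×51.3/(1.47−0.447) = 22.93/1.023 = 22.42 mg/L.
e^(−k_d t) = e^(−0.447×0.9170) = 0.6637; e^(−k_r t) = e^(−1.47×0.9170) = 0.2598.
D = 22.42 × (0.6637 − 0.2598) + 1.80 × 0.2598 = 9.055 + 0.4676 = 9.522 mg/L.
DO = C_s − D = 11.2 − 9.522 = 1.678 mg/L.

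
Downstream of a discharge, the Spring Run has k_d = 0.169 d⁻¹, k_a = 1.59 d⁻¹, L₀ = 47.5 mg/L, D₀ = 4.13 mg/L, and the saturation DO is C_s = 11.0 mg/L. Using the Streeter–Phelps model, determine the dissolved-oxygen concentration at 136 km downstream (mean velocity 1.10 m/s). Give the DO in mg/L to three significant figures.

Travel time t = x/v = 136 km / (1.10 m/s) = 136000 m / 1.10 m/s = 123600 s = 1.431 d.
k_d L₀/(k_a−k_d) = 0.169×47.5/(1.59−0.169) = 8.027/1.421 = 5.649 mg/L.
e^(−k_d t) = e^(−0.169×1.431) = 0.7852; e^(−k_a t) = e^(−1.59×1.431) = 0.1028.
D = 5.649 × (0.7852 − 0.1028) + 4.13 × 0.1028 = 3.855 + 0.4244 = 4.280 mg/L.
DO = C_s − D = 11.0 − 4.280 = 6.720 mg/L.

DO ≈ 6.72 mg/L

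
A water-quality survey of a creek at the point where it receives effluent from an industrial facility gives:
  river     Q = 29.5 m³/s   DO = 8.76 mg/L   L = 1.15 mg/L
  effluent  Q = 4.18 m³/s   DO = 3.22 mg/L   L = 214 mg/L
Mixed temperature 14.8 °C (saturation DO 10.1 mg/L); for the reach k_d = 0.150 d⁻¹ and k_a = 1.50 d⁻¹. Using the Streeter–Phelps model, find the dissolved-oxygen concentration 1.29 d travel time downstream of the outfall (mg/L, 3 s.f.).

DO ≈ 7.73 mg/L

Mixed DO = (29.5×8.76 + 4.18×3.22)/(29.5+4.18) = 271.9/33.68 = 8.072 mg/L.
Mixed L₀ = (29.5×1.15 + 4.18×214)/(33.68) = 928.4/33.68 = 27.57 mg/L.
Initial deficit D₀ = C_s − DO₀ = 10.1 − 8.072 = 2.028 mg/L.
D(1.29) = [0.150×27.57/(1.50−0.150)](e^(−0.150×1.29) − e^(−1.50×1.29)) + 2.028 e^(−1.50×1.29)
= 3.063 × (0.8241 − 0.1444) + 2.028 × 0.1444 = 2.375 mg/L.
DO = 10.1 − 2.375 = 7.725 mg/L.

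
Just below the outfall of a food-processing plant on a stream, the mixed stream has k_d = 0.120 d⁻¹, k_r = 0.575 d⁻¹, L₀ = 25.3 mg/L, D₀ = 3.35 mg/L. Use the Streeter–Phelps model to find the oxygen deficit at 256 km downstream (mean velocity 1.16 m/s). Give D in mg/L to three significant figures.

D ≈ 4.15 mg/L

Travel time t = x/v = 256 km / (1.16 m/s) = 256000 m / 1.16 m/s = 220700 s = 2.554 d.
k_d L₀/(k_r−k_d) = 0.120×25.3/(0.575−0.120) = 3.036/0.4550 = 6.673 mg/L.
e^(−k_d t) = e^(−0.120×2.554) = 0.7360; e^(−k_r t) = e^(−0.575×2.554) = 0.2302.
D = 6.673 × (0.7360 − 0.2302) + 3.35 × 0.2302 = 3.375 + 0.7712 = 4.146 mg/L.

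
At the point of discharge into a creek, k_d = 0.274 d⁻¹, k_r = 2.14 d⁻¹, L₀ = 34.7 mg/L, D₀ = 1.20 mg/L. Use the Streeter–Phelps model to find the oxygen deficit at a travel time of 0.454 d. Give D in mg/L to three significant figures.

k_d L₀/(k_r−k_d) = 0.274×34.7/(2.14−0.274) = 9.508/1.866 = 5.095 mg/L.
e^(−k_d t) = e^(−0.274×0.4540) = 0.8830; e^(−k_r t) = e^(−2.14×0.4540) = 0.3785.
D = 5.095 × (0.8830 − 0.3785) + 1.20 × 0.3785 = 2.571 + 0.4542 = 3.025 mg/L.

D ≈ 3.02 mg/L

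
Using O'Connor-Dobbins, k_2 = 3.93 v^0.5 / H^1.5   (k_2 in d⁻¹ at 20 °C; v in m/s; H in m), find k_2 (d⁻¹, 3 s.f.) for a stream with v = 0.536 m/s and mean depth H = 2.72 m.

k_2 ≈ 0.641 d⁻¹

k_2 = 3.93 × 0.536^0.5 / 2.72^1.5 = 3.93 × 0.7321 / 4.486 = 0.6414 d⁻¹.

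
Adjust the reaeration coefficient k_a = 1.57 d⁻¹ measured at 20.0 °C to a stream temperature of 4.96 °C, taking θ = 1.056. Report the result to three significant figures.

k_a ≈ 0.692 d⁻¹

k_a(T₂) = k_a(T₁) · θ^(T₂−T₁) = 1.57 × 1.056^(4.96−20.0)
= 1.57 × 1.056^-15.0 = 1.57 × 0.4407 = 0.6918 d⁻¹.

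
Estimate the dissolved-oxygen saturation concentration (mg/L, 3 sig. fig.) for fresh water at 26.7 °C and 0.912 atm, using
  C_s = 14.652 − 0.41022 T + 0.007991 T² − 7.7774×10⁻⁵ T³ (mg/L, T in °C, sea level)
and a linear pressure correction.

C_s ≈ 7.22 mg/L

At sea level: C_s = 14.652 − 0.41022×26.7 + 0.007991×26.7² − 7.7774×10⁻⁵×26.7³ = 7.915 mg/L.
Pressure correction: C_s' = 7.915 × 0.912 = 7.219 mg/L.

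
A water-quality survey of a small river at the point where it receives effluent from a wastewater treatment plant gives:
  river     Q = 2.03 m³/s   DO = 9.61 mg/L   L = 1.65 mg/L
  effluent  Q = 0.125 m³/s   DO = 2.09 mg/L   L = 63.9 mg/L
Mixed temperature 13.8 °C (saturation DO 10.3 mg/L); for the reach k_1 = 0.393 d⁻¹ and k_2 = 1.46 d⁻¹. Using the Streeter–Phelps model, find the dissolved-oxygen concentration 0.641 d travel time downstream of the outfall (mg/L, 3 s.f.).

DO ≈ 9.11 mg/L

Mixed DO = (2.03×9.61 + 0.125×2.09)/(2.03+0.125) = 19.77/2.155 = 9.174 mg/L.
Mixed L₀ = (2.03×1.65 + 0.125×63.9)/(2.155) = 11.34/2.155 = 5.261 mg/L.
Initial deficit D₀ = C_s − DO₀ = 10.3 − 9.174 = 1.126 mg/L.
D(0.641) = [0.393×5.261/(1.46−0.393)](e^(−0.393×0.641) − e^(−1.46×0.641)) + 1.126 e^(−1.46×0.641)
= 1.938 × (0.7773 − 0.3922) + 1.126 × 0.3922 = 1.188 mg/L.
DO = 10.3 − 1.188 = 9.112 mg/L.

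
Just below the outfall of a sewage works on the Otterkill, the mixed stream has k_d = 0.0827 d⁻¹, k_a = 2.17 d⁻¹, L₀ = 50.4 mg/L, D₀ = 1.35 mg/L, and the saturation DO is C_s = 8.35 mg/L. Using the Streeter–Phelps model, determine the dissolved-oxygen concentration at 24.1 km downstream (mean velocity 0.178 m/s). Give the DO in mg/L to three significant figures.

DO ≈ 6.62 mg/L

Travel time t = x/v = 24.1 km / (0.178 m/s) = 24100 m / 0.178 m/s = 135400 s = 1.567 d.
k_d L₀/(k_a−k_d) = 0.0827×50.4/(2.17−0.0827) = 4.168/2.087 = 1.997 mg/L.
e^(−k_d t) = e^(−0.0827×1.567) = 0.8785; e^(−k_a t) = e^(−2.17×1.567) = 0.03336.
D = 1.997 × (0.8785 − 0.03336) + 1.35 × 0.03336 = 1.688 + 0.04503 = 1.733 mg/L.
DO = C_s − D = 8.35 − 1.733 = 6.617 mg/L.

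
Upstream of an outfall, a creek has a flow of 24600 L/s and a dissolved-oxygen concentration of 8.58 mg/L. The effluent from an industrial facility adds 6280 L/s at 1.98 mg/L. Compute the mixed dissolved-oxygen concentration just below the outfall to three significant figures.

Flow-weighted mixing: C = (Q_r C_r + Q_w C_w)/(Q_r + Q_w)
= (24600×8.58 + 6280×1.98)/(24600 + 6280) = 223500/30880 = 7.238 mg/L.

7.24 mg/L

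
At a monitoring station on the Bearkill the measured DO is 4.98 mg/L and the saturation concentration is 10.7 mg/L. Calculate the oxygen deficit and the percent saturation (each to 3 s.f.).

D ≈ 5.72 mg/L; 46.5 % saturation

D = C_s − C = 10.7 − 4.98 = 5.72 mg/L.
% saturation = 4.98/10.7 × 100 = 46.5 %.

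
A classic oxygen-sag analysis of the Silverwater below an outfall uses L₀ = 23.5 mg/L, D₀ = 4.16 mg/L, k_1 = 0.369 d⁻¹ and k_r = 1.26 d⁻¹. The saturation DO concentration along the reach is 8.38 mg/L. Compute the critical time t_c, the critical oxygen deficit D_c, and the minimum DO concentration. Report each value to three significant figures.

With k_r/k_1 = 3.415 and 1 − D₀(k_r−k_1)/(k_1 L₀) = 0.5726,
t_c = ln(3.415 × 0.5726) / (1.26 − 0.369) = ln(1.955) / 0.8910 = 0.6704/0.8910 = 0.7524 d.
D_c = (k_1/k_r) L₀ e^(−k_1 t_c) = (0.369/1.26) × 23.5 × e^(−0.369×0.7524) = 0.2929 × 23.5 × 0.7576 = 5.214 mg/L.
Minimum DO = C_s − D_c = 8.38 − 5.214 = 3.166 mg/L.

t_c ≈ 0.752 d; D_c ≈ 5.21 mg/L; min DO ≈ 3.17 mg/L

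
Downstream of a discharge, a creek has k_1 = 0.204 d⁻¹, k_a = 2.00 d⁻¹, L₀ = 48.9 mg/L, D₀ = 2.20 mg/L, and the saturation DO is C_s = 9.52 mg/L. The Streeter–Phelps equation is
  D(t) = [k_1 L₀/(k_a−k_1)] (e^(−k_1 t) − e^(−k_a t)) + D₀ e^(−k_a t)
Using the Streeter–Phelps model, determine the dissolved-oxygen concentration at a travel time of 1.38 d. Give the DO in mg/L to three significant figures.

DO ≈ 5.54 mg/L

k_1 L₀/(k_a−k_1) = 0.204×48.9/(2.00−0.204) = 9.976/1.796 = 5.554 mg/L.
e^(−k_1 t) = e^(−0.204×1.380) = 0.7546; e^(−k_a t) = e^(−2.00×1.380) = 0.06329.
D = 5.554 × (0.7546 − 0.06329) + 2.20 × 0.06329 = 3.840 + 0.1392 = 3.979 mg/L.
DO = C_s − D = 9.52 − 3.979 = 5.541 mg/L.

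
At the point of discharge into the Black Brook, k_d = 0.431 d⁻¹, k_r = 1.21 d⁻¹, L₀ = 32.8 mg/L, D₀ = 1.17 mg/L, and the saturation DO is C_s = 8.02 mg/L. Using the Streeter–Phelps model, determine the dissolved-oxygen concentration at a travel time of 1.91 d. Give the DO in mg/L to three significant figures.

DO ≈ 1.74 mg/L

k_d L₀/(k_r−k_d) = 0.431×32.8/(1.21−0.431) = 14.14/0.7790 = 18.15 mg/L.
e^(−k_d t) = e^(−0.431×1.910) = 0.4390; e^(−k_r t) = e^(−1.21×1.910) = 0.09915.
D = 18.15 × (0.4390 − 0.09915) + 1.17 × 0.09915 = 6.168 + 0.1160 = 6.284 mg/L.
DO = C_s − D = 8.02 − 6.284 = 1.736 mg/L.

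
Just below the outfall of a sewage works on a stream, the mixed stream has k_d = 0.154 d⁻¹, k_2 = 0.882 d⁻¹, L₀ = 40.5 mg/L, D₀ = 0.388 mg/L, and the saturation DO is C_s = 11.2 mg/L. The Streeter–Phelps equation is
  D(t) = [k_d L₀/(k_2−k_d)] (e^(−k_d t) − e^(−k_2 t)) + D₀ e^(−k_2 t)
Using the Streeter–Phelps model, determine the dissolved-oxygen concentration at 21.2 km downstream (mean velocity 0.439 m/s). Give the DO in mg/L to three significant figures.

DO ≈ 8.34 mg/L

Travel time t = x/v = 21.2 km / (0.439 m/s) = 21200 m / 0.439 m/s = 48290 s = 0.5589 d.
k_d L₀/(k_2−k_d) = 0.154×40.5/(0.882−0.154) = 6.237/0.7280 = 8.567 mg/L.
e^(−k_d t) = e^(−0.154×0.5589) = 0.9175; e^(−k_2 t) = e^(−0.882×0.5589) = 0.6108.
D = 8.567 × (0.9175 − 0.6108) + 0.388 × 0.6108 = 2.628 + 0.2370 = 2.865 mg/L.
DO = C_s − D = 11.2 − 2.865 = 8.335 mg/L.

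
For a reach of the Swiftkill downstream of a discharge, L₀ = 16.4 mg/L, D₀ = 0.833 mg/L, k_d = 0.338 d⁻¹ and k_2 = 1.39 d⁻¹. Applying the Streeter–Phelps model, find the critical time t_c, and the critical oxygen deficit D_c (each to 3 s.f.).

With k_2/k_d = 4.112 and 1 − D₀(k_2−k_d)/(k_d L₀) = 0.8419,
t_c = ln(4.112 × 0.8419) / (1.39 − 0.338) = ln(3.462) / 1.052 = 1.242/1.052 = 1.181 d.
L(t_c) = L₀ e^(−k_d t_c) = 16.4 × 0.6710 = 11.00 mg/L, and at the critical point k_2 D_c = k_d L, so D_c = (0.338/1.39) × 11.00 = 2.676 mg/L.

t_c ≈ 1.18 d; D_c ≈ 2.68 mg/L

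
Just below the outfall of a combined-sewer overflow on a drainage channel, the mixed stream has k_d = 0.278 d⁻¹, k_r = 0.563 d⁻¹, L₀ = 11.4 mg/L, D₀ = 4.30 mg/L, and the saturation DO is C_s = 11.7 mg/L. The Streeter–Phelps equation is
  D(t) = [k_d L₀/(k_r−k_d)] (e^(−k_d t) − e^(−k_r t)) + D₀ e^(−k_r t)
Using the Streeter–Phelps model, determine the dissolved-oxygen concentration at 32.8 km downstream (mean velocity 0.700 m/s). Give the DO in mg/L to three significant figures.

DO ≈ 7.16 mg/L

Travel time t = x/v = 32.8 km / (0.700 m/s) = 32800 m / 0.700 m/s = 46860 s = 0.5423 d.
k_d L₀/(k_r−k_d) = 0.278×11.4/(0.563−0.278) = 3.169/0.2850 = 11.12 mg/L.
e^(−k_d t) = e^(−0.278×0.5423) = 0.8600; e^(−k_r t) = e^(−0.563×0.5423) = 0.7369.
D = 11.12 × (0.8600 − 0.7369) + 4.30 × 0.7369 = 1.370 + 3.169 = 4.538 mg/L.
DO = C_s − D = 11.7 − 4.538 = 7.162 mg/L.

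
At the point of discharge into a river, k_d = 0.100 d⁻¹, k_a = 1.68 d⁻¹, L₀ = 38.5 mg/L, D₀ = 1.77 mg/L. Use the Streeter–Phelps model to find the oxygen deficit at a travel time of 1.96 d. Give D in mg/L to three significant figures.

k_d L₀/(k_a−k_d) = 0.100×38.5/(1.68−0.100) = 3.850/1.580 = 2.437 mg/L.
e^(−k_d t) = e^(−0.100×1.960) = 0.8220; e^(−k_a t) = e^(−1.68×1.960) = 0.03715.
D = 2.437 × (0.8220 − 0.03715) + 1.77 × 0.03715 = 1.912 + 0.06575 = 1.978 mg/L.

D ≈ 1.98 mg/L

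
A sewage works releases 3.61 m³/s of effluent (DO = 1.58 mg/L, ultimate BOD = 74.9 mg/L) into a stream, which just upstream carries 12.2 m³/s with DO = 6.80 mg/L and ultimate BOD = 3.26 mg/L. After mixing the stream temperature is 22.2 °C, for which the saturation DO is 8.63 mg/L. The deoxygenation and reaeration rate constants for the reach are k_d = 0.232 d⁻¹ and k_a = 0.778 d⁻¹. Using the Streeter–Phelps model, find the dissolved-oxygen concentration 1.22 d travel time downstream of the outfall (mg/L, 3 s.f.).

DO ≈ 4.41 mg/L

Mixed DO = (12.2×6.80 + 3.61×1.58)/(12.2+3.61) = 88.66/15.81 = 5.608 mg/L.
Mixed L₀ = (12.2×3.26 + 3.61×74.9)/(15.81) = 310.2/15.81 = 19.62 mg/L.
Initial deficit D₀ = C_s − DO₀ = 8.63 − 5.608 = 3.022 mg/L.
D(1.22) = [0.232×19.62/(0.778−0.232)](e^(−0.232×1.22) − e^(−0.778×1.22)) + 3.022 e^(−0.778×1.22)
= 8.336 × (0.7535 − 0.3871) + 3.022 × 0.3871 = 4.224 mg/L.
DO = 8.63 − 4.224 = 4.406 mg/L.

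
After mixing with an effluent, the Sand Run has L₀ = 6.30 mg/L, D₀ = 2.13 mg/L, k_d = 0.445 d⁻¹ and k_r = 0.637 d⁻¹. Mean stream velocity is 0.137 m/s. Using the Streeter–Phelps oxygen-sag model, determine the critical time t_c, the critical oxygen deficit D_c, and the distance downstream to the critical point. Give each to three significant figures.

At the critical point dD/dt = 0, so k_d L₀ e^(−k_d t) = k_r D. Substituting D(t) from the Streeter–Phelps equation and solving for t gives
t_c = ln[(k_r/k_d)(1 − D₀(k_r−k_d)/(k_d L₀))] / (k_r−k_d).
Here k_r−k_d = 0.1920 d⁻¹ and 1 − D₀(k_r−k_d)/(k_d L₀) = 1 − 2.13×0.1920/(0.445×6.30) = 0.8541, so
t_c = ln(1.431 × 0.8541) / 0.1920 = 0.2010 / 0.1920 = 1.047 d.
L(t_c) = L₀ e^(−k_d t_c) = 6.30 × 0.6276 = 3.954 mg/L, and at the critical point k_r D_c = k_d L, so D_c = (0.445/0.637) × 3.954 = 2.762 mg/L.
x_c = v t_c = 0.137 m/s × 1.047 d × 86400 s/d = 12390 m ≈ 12.4 km.

t_c ≈ 1.05 d; D_c ≈ 2.76 mg/L; x_c ≈ 12.4 km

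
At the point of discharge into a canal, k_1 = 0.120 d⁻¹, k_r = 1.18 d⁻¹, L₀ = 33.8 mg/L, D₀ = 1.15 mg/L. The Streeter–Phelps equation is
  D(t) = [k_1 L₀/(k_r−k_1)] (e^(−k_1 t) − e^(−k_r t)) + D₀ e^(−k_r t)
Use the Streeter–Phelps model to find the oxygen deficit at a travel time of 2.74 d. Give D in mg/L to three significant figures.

k_1 L₀/(k_r−k_1) = 0.120×33.8/(1.18−0.120) = 4.056/1.060 = 3.826 mg/L.
e^(−k_1 t) = e^(−0.120×2.740) = 0.7198; e^(−k_r t) = e^(−1.18×2.740) = 0.03943.
D = 3.826 × (0.7198 − 0.03943) + 1.15 × 0.03943 = 2.603 + 0.04535 = 2.649 mg/L.

D ≈ 2.65 mg/L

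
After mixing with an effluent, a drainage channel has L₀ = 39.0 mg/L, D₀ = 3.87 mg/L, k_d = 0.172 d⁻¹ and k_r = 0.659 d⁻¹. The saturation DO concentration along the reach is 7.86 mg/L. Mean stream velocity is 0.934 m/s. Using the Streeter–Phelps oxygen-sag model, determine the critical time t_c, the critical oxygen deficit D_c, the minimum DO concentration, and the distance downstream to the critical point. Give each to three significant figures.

At the critical point dD/dt = 0, so k_d L₀ e^(−k_d t) = k_r D. Substituting D(t) from the Streeter–Phelps equation and solving for t gives
t_c = ln[(k_r/k_d)(1 − D₀(k_r−k_d)/(k_d L₀))] / (k_r−k_d).
Here k_r−k_d = 0.4870 d⁻¹ and 1 − D₀(k_r−k_d)/(k_d L₀) = 1 − 3.87×0.4870/(0.172×39.0) = 0.7190, so
t_c = ln(3.831 × 0.7190) / 0.4870 = 1.013 / 0.4870 = 2.081 d.
L(t_c) = L₀ e^(−k_d t_c) = 39.0 × 0.6991 = 27.27 mg/L, and at the critical point k_r D_c = k_d L, so D_c = (0.172/0.659) × 27.27 = 7.117 mg/L.
Minimum DO = C_s − D_c = 7.86 − 7.117 = 0.7435 mg/L.
x_c = v t_c = 0.934 m/s × 2.081 d × 86400 s/d = 167900 m ≈ 168 km.

t_c ≈ 2.08 d; D_c ≈ 7.12 mg/L; min DO ≈ 0.743 mg/L; x_c ≈ 168 km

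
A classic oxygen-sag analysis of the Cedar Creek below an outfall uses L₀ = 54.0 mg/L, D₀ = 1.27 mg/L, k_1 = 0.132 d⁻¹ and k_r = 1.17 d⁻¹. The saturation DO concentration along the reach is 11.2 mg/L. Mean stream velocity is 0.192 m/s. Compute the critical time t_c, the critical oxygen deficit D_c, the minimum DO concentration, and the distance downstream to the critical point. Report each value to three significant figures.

At the critical point dD/dt = 0, so k_1 L₀ e^(−k_1 t) = k_r D. Substituting D(t) from the Streeter–Phelps equation and solving for t gives
t_c = ln[(k_r/k_1)(1 − D₀(k_r−k_1)/(k_1 L₀))] / (k_r−k_1).
Here k_r−k_1 = 1.038 d⁻¹ and 1 − D₀(k_r−k_1)/(k_1 L₀) = 1 − 1.27×1.038/(0.132×54.0) = 0.8151, so
t_c = ln(8.864 × 0.8151) / 1.038 = 1.977 / 1.038 = 1.905 d.
D_c = (k_1/k_r) L₀ e^(−k_1 t_c) = (0.132/1.17) × 54.0 × e^(−0.132×1.905) = 0.1128 × 54.0 × 0.7777 = 4.738 mg/L.
Minimum DO = C_s − D_c = 11.2 − 4.738 = 6.462 mg/L.
x_c = v t_c = 0.192 m/s × 1.905 d × 86400 s/d = 31600 m ≈ 31.6 km.

t_c ≈ 1.91 d; D_c ≈ 4.74 mg/L; min DO ≈ 6.46 mg/L; x_c ≈ 31.6 km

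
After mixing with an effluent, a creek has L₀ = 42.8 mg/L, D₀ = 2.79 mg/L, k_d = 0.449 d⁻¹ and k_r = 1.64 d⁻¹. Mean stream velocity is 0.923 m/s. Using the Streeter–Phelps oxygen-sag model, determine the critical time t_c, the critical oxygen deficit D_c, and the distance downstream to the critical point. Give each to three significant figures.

t_c ≈ 0.928 d; D_c ≈ 7.72 mg/L; x_c ≈ 74.0 km

With k_r/k_d = 3.653 and 1 − D₀(k_r−k_d)/(k_d L₀) = 0.8271,
t_c = ln(3.653 × 0.8271) / (1.64 − 0.449) = ln(3.021) / 1.191 = 1.106/1.191 = 0.9283 d.
L(t_c) = L₀ e^(−k_d t_c) = 42.8 × 0.6592 = 28.21 mg/L, and at the critical point k_r D_c = k_d L, so D_c = (0.449/1.64) × 28.21 = 7.724 mg/L.
x_c = v t_c = 0.923 m/s × 0.9283 d × 86400 s/d = 74030 m ≈ 74.0 km.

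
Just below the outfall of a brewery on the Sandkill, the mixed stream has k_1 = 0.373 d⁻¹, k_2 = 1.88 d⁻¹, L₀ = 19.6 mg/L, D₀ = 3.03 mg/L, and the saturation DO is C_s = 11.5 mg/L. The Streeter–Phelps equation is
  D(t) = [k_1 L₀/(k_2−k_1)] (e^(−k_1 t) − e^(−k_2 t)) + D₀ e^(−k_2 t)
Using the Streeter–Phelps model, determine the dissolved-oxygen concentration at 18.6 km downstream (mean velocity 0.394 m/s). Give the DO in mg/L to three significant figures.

Travel time t = x/v = 18.6 km / (0.394 m/s) = 18600 m / 0.394 m/s = 47210 s = 0.5464 d.
k_1 L₀/(k_2−k_1) = 0.373×19.6/(1.88−0.373) = 7.311/1.507 = 4.851 mg/L.
e^(−k_1 t) = e^(−0.373×0.5464) = 0.8156; e^(−k_2 t) = e^(−1.88×0.5464) = 0.3580.
D = 4.851 × (0.8156 − 0.3580) + 3.03 × 0.3580 = 2.220 + 1.085 = 3.305 mg/L.
DO = C_s − D = 11.5 − 3.305 = 8.195 mg/L.

DO ≈ 8.20 mg/L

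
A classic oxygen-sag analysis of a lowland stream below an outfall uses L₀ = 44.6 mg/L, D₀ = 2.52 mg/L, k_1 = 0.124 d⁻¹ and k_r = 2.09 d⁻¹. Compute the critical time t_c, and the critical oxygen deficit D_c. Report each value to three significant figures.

t_c ≈ 0.286 d; D_c ≈ 2.55 mg/L

With k_r/k_1 = 16.85 and 1 − D₀(k_r−k_1)/(k_1 L₀) = 0.1042,
t_c = ln(16.85 × 0.1042) / (2.09 − 0.124) = ln(1.756) / 1.966 = 0.5629/1.966 = 0.2863 d.
L(t_c) = L₀ e^(−k_1 t_c) = 44.6 × 0.9651 = 43.04 mg/L, and at the critical point k_r D_c = k_1 L, so D_c = (0.124/2.09) × 43.04 = 2.554 mg/L.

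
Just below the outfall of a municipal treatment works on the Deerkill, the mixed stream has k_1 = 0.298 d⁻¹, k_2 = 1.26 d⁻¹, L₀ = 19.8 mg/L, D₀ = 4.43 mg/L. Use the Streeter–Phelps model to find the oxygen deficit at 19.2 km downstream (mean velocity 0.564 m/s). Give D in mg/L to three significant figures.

D ≈ 4.42 mg/L

Travel time t = x/v = 19.2 km / (0.564 m/s) = 19200 m / 0.564 m/s = 34040 s = 0.3940 d.
k_1 L₀/(k_2−k_1) = 0.298×19.8/(1.26−0.298) = 5.900/0.9620 = 6.133 mg/L.
e^(−k_1 t) = e^(−0.298×0.3940) = 0.8892; e^(−k_2 t) = e^(−1.26×0.3940) = 0.6087.
D = 6.133 × (0.8892 − 0.6087) + 4.43 × 0.6087 = 1.721 + 2.696 = 4.417 mg/L.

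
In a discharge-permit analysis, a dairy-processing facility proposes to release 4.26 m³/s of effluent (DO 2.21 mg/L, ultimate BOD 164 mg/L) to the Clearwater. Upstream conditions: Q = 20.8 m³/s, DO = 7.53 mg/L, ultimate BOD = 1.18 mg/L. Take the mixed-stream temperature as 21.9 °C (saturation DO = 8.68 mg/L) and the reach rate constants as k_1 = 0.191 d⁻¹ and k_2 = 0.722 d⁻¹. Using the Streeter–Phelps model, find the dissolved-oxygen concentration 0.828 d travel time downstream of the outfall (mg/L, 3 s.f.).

DO ≈ 4.40 mg/L

Mixed DO = (20.8×7.53 + 4.26×2.21)/(20.8+4.26) = 166.0/25.06 = 6.626 mg/L.
Mixed L₀ = (20.8×1.18 + 4.26×164)/(25.06) = 723.2/25.06 = 28.86 mg/L.
Initial deficit D₀ = C_s − DO₀ = 8.68 − 6.626 = 2.054 mg/L.
D(0.828) = [0.191×28.86/(0.722−0.191)](e^(−0.191×0.828) − e^(−0.722×0.828)) + 2.054 e^(−0.722×0.828)
= 10.38 × (0.8537 − 0.5500) + 2.054 × 0.5500 = 4.283 mg/L.
DO = 8.68 − 4.283 = 4.397 mg/L.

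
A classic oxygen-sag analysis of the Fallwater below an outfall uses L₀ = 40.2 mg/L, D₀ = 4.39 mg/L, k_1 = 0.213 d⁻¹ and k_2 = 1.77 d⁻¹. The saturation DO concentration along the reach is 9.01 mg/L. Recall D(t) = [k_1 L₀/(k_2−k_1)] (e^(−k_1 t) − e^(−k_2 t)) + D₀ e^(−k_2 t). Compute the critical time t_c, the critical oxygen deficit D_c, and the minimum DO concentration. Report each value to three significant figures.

t_c = [1/(k_2−k_1)] ln[(k_2/k_1)(1 − D₀(k_2−k_1)/(k_1 L₀))]
= [1/(1.77−0.213)] ln[(1.77/0.213)(1 − 4.39×1.557/(0.213×40.2))]
= (1/1.557) ln[8.310 × 0.2017] = 0.6423 × ln(1.676) = 0.6423 × 0.5166 = 0.3318 d.
L(t_c) = L₀ e^(−k_1 t_c) = 40.2 × 0.9318 = 37.46 mg/L, and at the critical point k_2 D_c = k_1 L, so D_c = (0.213/1.77) × 37.46 = 4.508 mg/L.
Minimum DO = C_s − D_c = 9.01 − 4.508 = 4.502 mg/L.

t_c ≈ 0.332 d; D_c ≈ 4.51 mg/L; min DO ≈ 4.50 mg/L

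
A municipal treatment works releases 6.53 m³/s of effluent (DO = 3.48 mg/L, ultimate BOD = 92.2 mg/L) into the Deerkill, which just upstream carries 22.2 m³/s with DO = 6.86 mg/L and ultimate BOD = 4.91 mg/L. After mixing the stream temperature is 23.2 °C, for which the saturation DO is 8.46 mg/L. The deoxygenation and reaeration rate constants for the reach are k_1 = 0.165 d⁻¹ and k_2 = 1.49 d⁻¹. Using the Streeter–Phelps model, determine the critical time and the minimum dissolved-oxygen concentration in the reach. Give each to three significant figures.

t_c ≈ 0.557 d; minimum DO ≈ 5.96 mg/L

Mixed DO = (22.2×6.86 + 6.53×3.48)/(22.2+6.53) = 175.0/28.73 = 6.092 mg/L.
Mixed L₀ = (22.2×4.91 + 6.53×92.2)/(28.73) = 711.1/28.73 = 24.75 mg/L.
Initial deficit D₀ = C_s − DO₀ = 8.46 − 6.092 = 2.368 mg/L.
t_c = (1/1.325) ln[(1.49/0.165)(1 − 2.368×1.325/(0.165×24.75))] = 0.7547 × ln(2.092) = 0.5569 d.
D_c = (0.165/1.49) × 24.75 × e^(−0.165×0.5569) = 0.1107 × 24.75 × 0.9122 = 2.500 mg/L.
Minimum DO = 8.46 − 2.500 = 5.960 mg/L.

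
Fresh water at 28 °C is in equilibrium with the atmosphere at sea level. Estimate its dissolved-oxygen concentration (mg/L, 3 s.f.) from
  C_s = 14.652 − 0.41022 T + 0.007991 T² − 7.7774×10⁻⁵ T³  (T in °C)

C_s ≈ 7.72 mg/L

C_s = 14.652 − 0.41022×28 + 0.007991×28² − 7.7774×10⁻⁵×28³ = 7.723 mg/L.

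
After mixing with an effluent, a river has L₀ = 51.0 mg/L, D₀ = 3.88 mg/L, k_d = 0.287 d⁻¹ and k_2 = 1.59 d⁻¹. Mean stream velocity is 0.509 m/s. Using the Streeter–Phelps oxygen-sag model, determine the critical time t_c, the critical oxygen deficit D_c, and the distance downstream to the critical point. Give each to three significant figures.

t_c ≈ 0.989 d; D_c ≈ 6.93 mg/L; x_c ≈ 43.5 km

With k_2/k_d = 5.540 and 1 − D₀(k_2−k_d)/(k_d L₀) = 0.6546,
t_c = ln(5.540 × 0.6546) / (1.59 − 0.287) = ln(3.627) / 1.303 = 1.288/1.303 = 0.9887 d.
D_c = (k_d/k_2) L₀ e^(−k_d t_c) = (0.287/1.59) × 51.0 × e^(−0.287×0.9887) = 0.1805 × 51.0 × 0.7530 = 6.931 mg/L.
x_c = v t_c = 0.509 m/s × 0.9887 d × 86400 s/d = 43480 m ≈ 43.5 km.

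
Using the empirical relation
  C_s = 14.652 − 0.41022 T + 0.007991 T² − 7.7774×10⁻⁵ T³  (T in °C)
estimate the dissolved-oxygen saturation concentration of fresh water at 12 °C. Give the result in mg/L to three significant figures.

C_s ≈ 10.7 mg/L

C_s = 14.652 − 0.41022×12 + 0.007991×12² − 7.7774×10⁻⁵×12³ = 10.75 mg/L.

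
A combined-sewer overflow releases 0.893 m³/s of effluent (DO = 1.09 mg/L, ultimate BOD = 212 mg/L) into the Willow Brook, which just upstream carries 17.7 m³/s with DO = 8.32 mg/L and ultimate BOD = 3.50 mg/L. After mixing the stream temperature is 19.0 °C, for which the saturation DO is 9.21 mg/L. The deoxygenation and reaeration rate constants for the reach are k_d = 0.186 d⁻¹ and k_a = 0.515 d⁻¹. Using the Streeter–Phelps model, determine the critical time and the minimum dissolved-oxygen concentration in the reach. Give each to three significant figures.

t_c ≈ 2.56 d; minimum DO ≈ 6.18 mg/L

Mixed DO = (17.7×8.32 + 0.893×1.09)/(17.7+0.893) = 148.2/18.59 = 7.973 mg/L.
Mixed L₀ = (17.7×3.50 + 0.893×212)/(18.59) = 251.3/18.59 = 13.51 mg/L.
Initial deficit D₀ = C_s − DO₀ = 9.21 − 7.973 = 1.237 mg/L.
t_c = (1/0.3290) ln[(0.515/0.186)(1 − 1.237×0.3290/(0.186×13.51))] = 3.040 × ln(2.320) = 2.559 d.
D_c = (0.186/0.515) × 13.51 × e^(−0.186×2.559) = 0.3612 × 13.51 × 0.6213 = 3.033 mg/L.
Minimum DO = 9.21 − 3.033 = 6.177 mg/L.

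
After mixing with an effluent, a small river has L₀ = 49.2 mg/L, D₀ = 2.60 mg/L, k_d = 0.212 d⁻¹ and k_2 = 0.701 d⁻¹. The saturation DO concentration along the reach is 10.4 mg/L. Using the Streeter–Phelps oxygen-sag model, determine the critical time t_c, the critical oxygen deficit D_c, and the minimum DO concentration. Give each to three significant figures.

t_c ≈ 2.18 d; D_c ≈ 9.37 mg/L; min DO ≈ 1.03 mg/L

At the critical point dD/dt = 0, so k_d L₀ e^(−k_d t) = k_2 D. Substituting D(t) from the Streeter–Phelps equation and solving for t gives
t_c = ln[(k_2/k_d)(1 − D₀(k_2−k_d)/(k_d L₀))] / (k_2−k_d).
Here k_2−k_d = 0.4890 d⁻¹ and 1 − D₀(k_2−k_d)/(k_d L₀) = 1 − 2.60×0.4890/(0.212×49.2) = 0.8781, so
t_c = ln(3.307 × 0.8781) / 0.4890 = 1.066 / 0.4890 = 2.180 d.
D_c = (k_d/k_2) L₀ e^(−k_d t_c) = (0.212/0.701) × 49.2 × e^(−0.212×2.180) = 0.3024 × 49.2 × 0.6299 = 9.373 mg/L.
Minimum DO = C_s − D_c = 10.4 − 9.373 = 1.027 mg/L.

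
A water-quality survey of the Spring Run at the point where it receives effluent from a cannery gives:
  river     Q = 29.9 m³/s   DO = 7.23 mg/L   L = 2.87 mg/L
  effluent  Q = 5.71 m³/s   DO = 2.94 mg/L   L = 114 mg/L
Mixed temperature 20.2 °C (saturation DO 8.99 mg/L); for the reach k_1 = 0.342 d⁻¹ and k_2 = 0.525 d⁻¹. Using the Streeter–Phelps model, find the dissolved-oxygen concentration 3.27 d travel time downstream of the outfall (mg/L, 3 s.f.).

DO ≈ 2.86 mg/L

Mixed DO = (29.9×7.23 + 5.71×2.94)/(29.9+5.71) = 233.0/35.61 = 6.542 mg/L.
Mixed L₀ = (29.9×2.87 + 5.71×114)/(35.61) = 736.8/35.61 = 20.69 mg/L.
Initial deficit D₀ = C_s − DO₀ = 8.99 − 6.542 = 2.448 mg/L.
D(3.27) = [0.342×20.69/(0.525−0.342)](e^(−0.342×3.27) − e^(−0.525×3.27)) + 2.448 e^(−0.525×3.27)
= 38.67 × (0.3268 − 0.1796) + 2.448 × 0.1796 = 6.130 mg/L.
DO = 8.99 − 6.130 = 2.860 mg/L.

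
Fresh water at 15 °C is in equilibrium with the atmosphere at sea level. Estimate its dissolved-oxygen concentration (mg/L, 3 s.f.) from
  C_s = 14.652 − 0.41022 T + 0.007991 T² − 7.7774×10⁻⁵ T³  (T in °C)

C_s = 14.652 − 0.41022×15 + 0.007991×15² − 7.7774×10⁻⁵×15³ = 10.03 mg/L.

C_s ≈ 10.0 mg/L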